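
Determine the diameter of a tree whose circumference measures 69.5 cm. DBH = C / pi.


DBH = C / pi = 69.5 / 3.141593 = 22.1225 ≈ 22.12 cm

22.12 cm


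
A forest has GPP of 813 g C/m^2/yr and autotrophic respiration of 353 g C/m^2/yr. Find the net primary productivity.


NPP = GPP - Ra = 813 - 353 = 460 g C/m^2/yr

460 g C/m^2/yr


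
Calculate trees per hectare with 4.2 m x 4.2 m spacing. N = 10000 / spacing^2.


N = 10000 / 4.2^2 = 10000 / 17.64 = 566.893 ≈ 567 trees/ha

567 trees/ha


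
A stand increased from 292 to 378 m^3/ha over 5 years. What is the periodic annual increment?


PAI = (V2 - V1) / period = (378 - 292) / 5 = 86 / 5 = 17.20 m^3/ha/yr

17.20 m^3/ha/yr


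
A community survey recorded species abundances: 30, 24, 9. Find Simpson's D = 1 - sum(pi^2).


Total N = 30 + 24 + 9 = 63
Per-species terms:
  p = 30/63 = 0.476190; p^2 = 0.476190^2 = 0.226757
  p = 24/63 = 0.380952; p^2 = 0.380952^2 = 0.145124
  p = 9/63 = 0.142857; p^2 = 0.142857^2 = 0.020408
sum(p^2) = 0.226757 + 0.145124 + 0.020408 = 0.392289
D = 1 - 0.392289 = 0.607711 ≈ 0.6077

0.6077


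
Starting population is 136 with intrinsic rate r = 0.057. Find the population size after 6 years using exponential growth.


r*t = 0.057 * 6 = 0.342
exp(0.342) = 1.40776
N = 136 * 1.40776 = 191.455 ≈ 191

191


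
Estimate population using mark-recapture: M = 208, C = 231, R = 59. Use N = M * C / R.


N = M * C / R = 208 * 231 / 59 = 48048 / 59 = 814.37 ≈ 814

814 individuals


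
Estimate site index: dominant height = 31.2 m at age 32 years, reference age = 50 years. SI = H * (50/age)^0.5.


50/32 = 1.56250
(1.56250)^0.5 = 1.25000
SI = 31.2 * 1.25000 = 39.0000 ≈ 39.0 m

39.0 m


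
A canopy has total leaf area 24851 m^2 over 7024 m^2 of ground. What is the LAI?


LAI = 24851 / 7024 = 3.5380 ≈ 3.54

3.54


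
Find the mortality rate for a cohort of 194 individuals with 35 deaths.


Mortality rate = 35 / 194 = 0.180412 ≈ 0.1804

0.1804


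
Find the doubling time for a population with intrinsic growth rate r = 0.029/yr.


td = ln(2) / 0.029 = 0.693147 / 0.029 = 23.9016 ≈ 23.9 years

23.9 years


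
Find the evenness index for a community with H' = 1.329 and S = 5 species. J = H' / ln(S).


ln(5) = 1.60944
J = H' / ln(S) = 1.329 / 1.60944 = 0.825753 ≈ 0.8258

0.8258


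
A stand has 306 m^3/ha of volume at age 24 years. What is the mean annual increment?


MAI = 306 / 24 = 12.75 m^3/ha/yr

12.75 m^3/ha/yr


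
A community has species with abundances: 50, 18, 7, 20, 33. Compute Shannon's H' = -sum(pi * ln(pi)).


Total N = 50 + 18 + 7 + 20 + 33 = 128
Per-species terms:
  p = 50/128 = 0.390625; ln(p) = -0.940007; p*ln(p) = 0.390625 * (-0.940007) = -0.367190
  p = 18/128 = 0.140625; ln(p) = -1.961659; p*ln(p) = 0.140625 * (-1.961659) = -0.275858
  p = 7/128 = 0.054688; ln(p) = -2.906111; p*ln(p) = 0.054688 * (-2.906111) = -0.158929
  p = 20/128 = 0.156250; ln(p) = -1.856298; p*ln(p) = 0.156250 * (-1.856298) = -0.290047
  p = 33/128 = 0.257813; ln(p) = -1.355521; p*ln(p) = 0.257813 * (-1.355521) = -0.349471
sum(p*ln(p)) = (-0.367190) + (-0.275858) + (-0.158929) + (-0.290047) + (-0.349471) = -1.441495
H' = -(-1.441495) = 1.441495 ≈ 1.4415

1.4415


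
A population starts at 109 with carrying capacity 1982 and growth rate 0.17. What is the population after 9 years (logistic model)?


(K - N0)/N0 = (1982 - 109)/109 = 1873/109 = 17.1835
r*t = 0.17 * 9 = 1.53; exp(-1.53) = 0.216536
17.1835 * 0.216536 = 3.72085
1 + 3.72085 = 4.72085
N = 1982 / 4.72085 = 419.840 ≈ 420

420


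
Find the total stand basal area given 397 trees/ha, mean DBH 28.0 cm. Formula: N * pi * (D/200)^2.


(D/200)^2 = (28.0/200)^2 = 0.14^2 = 0.0196
Individual BA = 3.141593 * 0.0196 = 0.0615752 m^2
Stand BA = 397 * 0.0615752 = 24.4454 ≈ 24.45 m^2/ha

24.45 m^2/ha


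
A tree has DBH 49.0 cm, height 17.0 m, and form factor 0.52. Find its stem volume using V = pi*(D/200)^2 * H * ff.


(D/200)^2 = (49.0/200)^2 = 0.245^2 = 0.060025
BA = 3.141593 * 0.060025 = 0.188574 m^2
V = 0.188574 * 17.0 * 0.52 = 1.66699 ≈ 1.667 m^3

1.667 m^3


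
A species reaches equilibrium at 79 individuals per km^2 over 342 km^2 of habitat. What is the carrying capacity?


K = 79 * 342 = 27018 individuals

27018 individuals


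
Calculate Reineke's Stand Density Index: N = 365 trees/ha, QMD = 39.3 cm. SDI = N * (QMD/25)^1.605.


QMD/25 = 39.3/25 = 1.572
(1.572)^1.605 = exp(1.605 * ln(1.572)) = exp(1.605 * 0.452349) = exp(0.726020) = 2.06684
SDI = 365 * 2.06684 = 754.397 ≈ 754

754


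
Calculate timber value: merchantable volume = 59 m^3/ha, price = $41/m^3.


Value = 59 * 41 = $2419/ha

$2419/ha


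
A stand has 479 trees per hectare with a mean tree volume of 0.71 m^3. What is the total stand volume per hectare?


V_stand = 479 * 0.71 = 340.09 ≈ 340.1 m^3/ha

340.1 m^3/ha


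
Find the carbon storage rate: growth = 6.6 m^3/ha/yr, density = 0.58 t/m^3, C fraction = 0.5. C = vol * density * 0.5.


C = 6.6 * 0.58 * 0.5 = 1.914 ≈ 1.91 t C/ha/yr

1.91 t C/ha/yr


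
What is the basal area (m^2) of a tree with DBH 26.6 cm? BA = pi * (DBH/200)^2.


D/200 = 26.6/200 = 0.133 m
(D/200)^2 = 0.133^2 = 0.017689
BA = 3.141593 * 0.017689 = 0.0555716 ≈ 0.0556 m^2

0.0556 m^2


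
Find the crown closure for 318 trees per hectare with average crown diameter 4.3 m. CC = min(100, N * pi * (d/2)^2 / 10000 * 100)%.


(d/2)^2 = (4.3/2)^2 = 2.15^2 = 4.6225
Crown area = 3.141593 * 4.6225 = 14.5220 m^2
N * area / 10000 * 100 = 318 * 14.5220 / 10000 * 100 = 46.1800
CC = min(100, 46.1800) = 46.1800 ≈ 46.2%

46.2%


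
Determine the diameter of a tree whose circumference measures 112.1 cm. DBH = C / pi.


DBH = C / pi = 112.1 / 3.141593 = 35.6825 ≈ 35.68 cm

35.68 cm


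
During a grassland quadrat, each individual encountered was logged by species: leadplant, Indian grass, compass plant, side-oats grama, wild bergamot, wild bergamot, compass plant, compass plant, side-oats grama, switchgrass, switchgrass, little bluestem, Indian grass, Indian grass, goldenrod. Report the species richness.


Total individuals logged = 15
Distinct species (count of individuals): leadplant (1), Indian grass (3), compass plant (3), side-oats grama (2), wild bergamot (2), switchgrass (2), little bluestem (1), goldenrod (1)
Species richness = number of distinct species = 8

8


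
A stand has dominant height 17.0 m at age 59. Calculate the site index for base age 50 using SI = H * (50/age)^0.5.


50/59 = 0.847458
(0.847458)^0.5 = 0.920575
SI = 17.0 * 0.920575 = 15.6498 ≈ 15.6 m

15.6 m


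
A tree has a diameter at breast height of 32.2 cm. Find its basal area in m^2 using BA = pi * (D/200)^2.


D/200 = 32.2/200 = 0.161 m
(D/200)^2 = 0.161^2 = 0.025921
BA = 3.141593 * 0.025921 = 0.0814332 ≈ 0.0814 m^2

0.0814 m^2


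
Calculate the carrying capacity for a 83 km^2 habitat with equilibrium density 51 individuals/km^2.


K = 51 * 83 = 4233 individuals

4233 individuals


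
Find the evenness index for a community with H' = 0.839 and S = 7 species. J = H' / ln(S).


ln(7) = 1.94591
J = H' / ln(S) = 0.839 / 1.94591 = 0.431161 ≈ 0.4312

0.4312


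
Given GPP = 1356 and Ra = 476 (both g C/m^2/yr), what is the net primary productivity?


NPP = GPP - Ra = 1356 - 476 = 880 g C/m^2/yr

880 g C/m^2/yr


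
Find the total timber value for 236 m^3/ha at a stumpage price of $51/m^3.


Value = 236 * 51 = $12036/ha

$12036/ha


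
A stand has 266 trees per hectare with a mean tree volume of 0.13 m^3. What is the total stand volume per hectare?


V_stand = 266 * 0.13 = 34.58 ≈ 34.6 m^3/ha

34.6 m^3/ha


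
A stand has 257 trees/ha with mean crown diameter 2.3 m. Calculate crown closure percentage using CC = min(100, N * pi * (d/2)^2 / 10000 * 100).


(d/2)^2 = (2.3/2)^2 = 1.15^2 = 1.3225
Crown area = 3.141593 * 1.3225 = 4.15476 m^2
N * area / 10000 * 100 = 257 * 4.15476 / 10000 * 100 = 10.6777
CC = min(100, 10.6777) = 10.6777 ≈ 10.7%

10.7%


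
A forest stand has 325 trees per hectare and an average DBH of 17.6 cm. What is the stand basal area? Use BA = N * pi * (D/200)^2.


(D/200)^2 = (17.6/200)^2 = 0.088^2 = 0.007744
Individual BA = 3.141593 * 0.007744 = 0.0243285 m^2
Stand BA = 325 * 0.0243285 = 7.90676 ≈ 7.91 m^2/ha

7.91 m^2/ha


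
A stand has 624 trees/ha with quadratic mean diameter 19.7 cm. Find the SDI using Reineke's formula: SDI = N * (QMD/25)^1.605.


QMD/25 = 19.7/25 = 0.788
(0.788)^1.605 = exp(1.605 * ln(0.788)) = exp(1.605 * (-0.238257)) = exp(-0.382402) = 0.682221
SDI = 624 * 0.682221 = 425.706 ≈ 426

426


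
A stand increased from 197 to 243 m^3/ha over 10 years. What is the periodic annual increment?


PAI = (V2 - V1) / period = (243 - 197) / 10 = 46 / 10 = 4.60 m^3/ha/yr

4.60 m^3/ha/yr


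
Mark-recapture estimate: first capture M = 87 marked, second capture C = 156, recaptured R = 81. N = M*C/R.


N = M * C / R = 87 * 156 / 81 = 13572 / 81 = 167.56 ≈ 168

168 individuals


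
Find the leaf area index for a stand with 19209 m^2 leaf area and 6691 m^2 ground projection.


LAI = 19209 / 6691 = 2.8709 ≈ 2.87

2.87


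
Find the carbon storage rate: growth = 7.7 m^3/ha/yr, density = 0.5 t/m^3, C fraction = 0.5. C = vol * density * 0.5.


C = 7.7 * 0.5 * 0.5 = 1.925 ≈ 1.93 t C/ha/yr

1.93 t C/ha/yr


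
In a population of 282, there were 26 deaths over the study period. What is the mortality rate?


Mortality rate = 26 / 282 = 0.092199 ≈ 0.0922

0.0922


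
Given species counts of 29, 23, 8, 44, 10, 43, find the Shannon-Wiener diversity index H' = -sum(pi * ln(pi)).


Total N = 29 + 23 + 8 + 44 + 10 + 43 = 157
Per-species terms:
  p = 29/157 = 0.184713; ln(p) = -1.688952; p*ln(p) = 0.184713 * (-1.688952) = -0.311971
  p = 23/157 = 0.146497; ln(p) = -1.920750; p*ln(p) = 0.146497 * (-1.920750) = -0.281384
  p = 8/157 = 0.050955; ln(p) = -2.976812; p*ln(p) = 0.050955 * (-2.976812) = -0.151683
  p = 44/157 = 0.280255; ln(p) = -1.272055; p*ln(p) = 0.280255 * (-1.272055) = -0.356500
  p = 10/157 = 0.063694; ln(p) = -2.753665; p*ln(p) = 0.063694 * (-2.753665) = -0.175392
  p = 43/157 = 0.273885; ln(p) = -1.295047; p*ln(p) = 0.273885 * (-1.295047) = -0.354694
sum(p*ln(p)) = (-0.311971) + (-0.281384) + (-0.151683) + (-0.356500) + (-0.175392) + (-0.354694) = -1.631624
H' = -(-1.631624) = 1.631624 ≈ 1.6316

1.6316


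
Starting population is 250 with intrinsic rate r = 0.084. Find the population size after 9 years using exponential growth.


r*t = 0.084 * 9 = 0.756
exp(0.756) = 2.12974
N = 250 * 2.12974 = 532.435 ≈ 532

532


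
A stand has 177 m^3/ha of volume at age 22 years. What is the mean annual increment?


MAI = 177 / 22 = 8.0455 ≈ 8.05 m^3/ha/yr

8.05 m^3/ha/yr


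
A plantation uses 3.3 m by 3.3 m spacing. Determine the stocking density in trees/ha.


N = 10000 / 3.3^2 = 10000 / 10.89 = 918.274 ≈ 918 trees/ha

918 trees/ha


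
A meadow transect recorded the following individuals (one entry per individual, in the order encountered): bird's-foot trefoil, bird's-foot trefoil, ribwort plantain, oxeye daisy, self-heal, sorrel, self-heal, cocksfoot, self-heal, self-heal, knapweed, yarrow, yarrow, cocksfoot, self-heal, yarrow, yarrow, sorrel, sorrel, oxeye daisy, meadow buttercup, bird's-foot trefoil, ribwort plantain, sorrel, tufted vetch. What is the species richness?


Total individuals logged = 25
Distinct species (count of individuals): bird's-foot trefoil (3), ribwort plantain (2), oxeye daisy (2), self-heal (5), sorrel (4), cocksfoot (2), knapweed (1), yarrow (4), meadow buttercup (1), tufted vetch (1)
Species richness = number of distinct species = 10

10


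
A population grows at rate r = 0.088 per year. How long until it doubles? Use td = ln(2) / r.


td = ln(2) / 0.088 = 0.693147 / 0.088 = 7.87667 ≈ 7.9 years

7.9 years


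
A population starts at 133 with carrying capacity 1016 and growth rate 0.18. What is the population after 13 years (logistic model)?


(K - N0)/N0 = (1016 - 133)/133 = 883/133 = 6.63910
r*t = 0.18 * 13 = 2.34; exp(-2.34) = 0.0963276
6.63910 * 0.0963276 = 0.639529
1 + 0.639529 = 1.63953
N = 1016 / 1.63953 = 619.690 ≈ 620

620


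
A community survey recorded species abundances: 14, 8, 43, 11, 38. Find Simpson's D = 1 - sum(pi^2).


Total N = 14 + 8 + 43 + 11 + 38 = 114
Per-species terms:
  p = 14/114 = 0.122807; p^2 = 0.122807^2 = 0.015082
  p = 8/114 = 0.070175; p^2 = 0.070175^2 = 0.004925
  p = 43/114 = 0.377193; p^2 = 0.377193^2 = 0.142275
  p = 11/114 = 0.096491; p^2 = 0.096491^2 = 0.009311
  p = 38/114 = 0.333333; p^2 = 0.333333^2 = 0.111111
sum(p^2) = 0.015082 + 0.004925 + 0.142275 + 0.009311 + 0.111111 = 0.282704
D = 1 - 0.282704 = 0.717296 ≈ 0.7173

0.7173


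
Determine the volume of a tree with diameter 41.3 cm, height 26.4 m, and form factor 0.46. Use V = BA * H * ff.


(D/200)^2 = (41.3/200)^2 = 0.2065^2 = 0.04264225
BA = 3.141593 * 0.04264225 = 0.133965 m^2
V = 0.133965 * 26.4 * 0.46 = 1.62687 ≈ 1.627 m^3

1.627 m^3


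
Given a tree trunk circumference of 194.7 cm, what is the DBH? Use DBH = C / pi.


DBH = C / pi = 194.7 / 3.141593 = 61.9749 ≈ 61.97 cm

61.97 cm


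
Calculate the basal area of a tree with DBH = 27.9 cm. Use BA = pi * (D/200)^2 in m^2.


D/200 = 27.9/200 = 0.1395 m
(D/200)^2 = 0.1395^2 = 0.01946025
BA = 3.141593 * 0.01946025 = 0.0611362 ≈ 0.0611 m^2

0.0611 m^2


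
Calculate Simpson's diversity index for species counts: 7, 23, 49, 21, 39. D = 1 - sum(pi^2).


Total N = 7 + 23 + 49 + 21 + 39 = 139
Per-species terms:
  p = 7/139 = 0.050360; p^2 = 0.050360^2 = 0.002536
  p = 23/139 = 0.165468; p^2 = 0.165468^2 = 0.027380
  p = 49/139 = 0.352518; p^2 = 0.352518^2 = 0.124269
  p = 21/139 = 0.151079; p^2 = 0.151079^2 = 0.022825
  p = 39/139 = 0.280576; p^2 = 0.280576^2 = 0.078723
sum(p^2) = 0.002536 + 0.027380 + 0.124269 + 0.022825 + 0.078723 = 0.255733
D = 1 - 0.255733 = 0.744267 ≈ 0.7443

0.7443


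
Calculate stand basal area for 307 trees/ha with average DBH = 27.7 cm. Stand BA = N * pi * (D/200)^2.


(D/200)^2 = (27.7/200)^2 = 0.1385^2 = 0.01918225
Individual BA = 3.141593 * 0.01918225 = 0.0602628 m^2
Stand BA = 307 * 0.0602628 = 18.5007 ≈ 18.50 m^2/ha

18.50 m^2/ha


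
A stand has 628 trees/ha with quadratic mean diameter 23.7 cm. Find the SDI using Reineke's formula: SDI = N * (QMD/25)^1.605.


QMD/25 = 23.7/25 = 0.948
(0.948)^1.605 = exp(1.605 * ln(0.948)) = exp(1.605 * (-0.0534008)) = exp(-0.0857083) = 0.917862
SDI = 628 * 0.917862 = 576.417 ≈ 576

576


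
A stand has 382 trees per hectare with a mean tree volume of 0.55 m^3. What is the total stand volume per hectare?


V_stand = 382 * 0.55 = 210.1 m^3/ha

210.1 m^3/ha


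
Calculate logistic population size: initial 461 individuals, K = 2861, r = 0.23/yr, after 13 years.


(K - N0)/N0 = (2861 - 461)/461 = 2400/461 = 5.20607
r*t = 0.23 * 13 = 2.99; exp(-2.99) = 0.0502874
5.20607 * 0.0502874 = 0.261800
1 + 0.261800 = 1.26180
N = 2861 / 1.26180 = 2267.40 ≈ 2267

2267


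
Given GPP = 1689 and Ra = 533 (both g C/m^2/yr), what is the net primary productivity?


NPP = GPP - Ra = 1689 - 533 = 1156 g C/m^2/yr

1156 g C/m^2/yr


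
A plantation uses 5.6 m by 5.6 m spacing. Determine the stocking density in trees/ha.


N = 10000 / 5.6^2 = 10000 / 31.36 = 318.878 ≈ 319 trees/ha

319 trees/ha


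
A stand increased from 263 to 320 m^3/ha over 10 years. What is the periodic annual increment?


PAI = (V2 - V1) / period = (320 - 263) / 10 = 57 / 10 = 5.70 m^3/ha/yr

5.70 m^3/ha/yr


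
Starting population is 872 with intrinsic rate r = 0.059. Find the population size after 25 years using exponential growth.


r*t = 0.059 * 25 = 1.475
exp(1.475) = 4.37104
N = 872 * 4.37104 = 3811.55 ≈ 3812

3812


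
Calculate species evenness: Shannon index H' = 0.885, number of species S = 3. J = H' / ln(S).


ln(3) = 1.09861
J = H' / ln(S) = 0.885 / 1.09861 = 0.805563 ≈ 0.8056

0.8056


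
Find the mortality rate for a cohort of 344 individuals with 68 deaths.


Mortality rate = 68 / 344 = 0.197674 ≈ 0.1977

0.1977


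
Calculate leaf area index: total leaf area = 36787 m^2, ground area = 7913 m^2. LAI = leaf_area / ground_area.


LAI = 36787 / 7913 = 4.6489 ≈ 4.65

4.65


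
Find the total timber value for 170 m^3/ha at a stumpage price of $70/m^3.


Value = 170 * 70 = $11900/ha

$11900/ha


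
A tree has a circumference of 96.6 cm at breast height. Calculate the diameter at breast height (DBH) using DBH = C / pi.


DBH = C / pi = 96.6 / 3.141593 = 30.7487 ≈ 30.75 cm

30.75 cm


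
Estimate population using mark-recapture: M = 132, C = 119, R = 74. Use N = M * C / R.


N = M * C / R = 132 * 119 / 74 = 15708 / 74 = 212.27 ≈ 212

212 individuals


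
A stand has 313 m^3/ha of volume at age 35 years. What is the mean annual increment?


MAI = 313 / 35 = 8.9429 ≈ 8.94 m^3/ha/yr

8.94 m^3/ha/yr


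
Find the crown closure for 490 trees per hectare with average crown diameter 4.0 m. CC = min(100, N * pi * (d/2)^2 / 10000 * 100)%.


(d/2)^2 = (4.0/2)^2 = 2^2 = 4
Crown area = 3.141593 * 4 = 12.5664 m^2
N * area / 10000 * 100 = 490 * 12.5664 / 10000 * 100 = 61.5754
CC = min(100, 61.5754) = 61.5754 ≈ 61.6%

61.6%


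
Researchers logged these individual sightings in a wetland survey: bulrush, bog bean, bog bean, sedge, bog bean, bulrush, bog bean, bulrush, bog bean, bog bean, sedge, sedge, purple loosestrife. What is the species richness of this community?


Total individuals logged = 13
Distinct species (count of individuals): bulrush (3), bog bean (6), sedge (3), purple loosestrife (1)
Species richness = number of distinct species = 4

4


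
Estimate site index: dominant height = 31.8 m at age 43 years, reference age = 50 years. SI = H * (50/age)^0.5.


50/43 = 1.16279
(1.16279)^0.5 = 1.07833
SI = 31.8 * 1.07833 = 34.2909 ≈ 34.3 m

34.3 m


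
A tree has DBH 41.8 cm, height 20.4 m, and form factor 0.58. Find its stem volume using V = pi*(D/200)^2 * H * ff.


(D/200)^2 = (41.8/200)^2 = 0.209^2 = 0.043681
BA = 3.141593 * 0.043681 = 0.137228 m^2
V = 0.137228 * 20.4 * 0.58 = 1.62368 ≈ 1.624 m^3

1.624 m^3


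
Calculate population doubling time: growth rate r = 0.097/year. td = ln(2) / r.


td = ln(2) / 0.097 = 0.693147 / 0.097 = 7.14585 ≈ 7.1 years

7.1 years


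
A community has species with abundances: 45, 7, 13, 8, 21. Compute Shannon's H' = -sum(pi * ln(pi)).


Total N = 45 + 7 + 13 + 8 + 21 = 94
Per-species terms:
  p = 45/94 = 0.478723; ln(p) = -0.736633; p*ln(p) = 0.478723 * (-0.736633) = -0.352643
  p = 7/94 = 0.074468; ln(p) = -2.597386; p*ln(p) = 0.074468 * (-2.597386) = -0.193422
  p = 13/94 = 0.138298; ln(p) = -1.978345; p*ln(p) = 0.138298 * (-1.978345) = -0.273601
  p = 8/94 = 0.085106; ln(p) = -2.463858; p*ln(p) = 0.085106 * (-2.463858) = -0.209689
  p = 21/94 = 0.223404; ln(p) = -1.498773; p*ln(p) = 0.223404 * (-1.498773) = -0.334832
sum(p*ln(p)) = (-0.352643) + (-0.193422) + (-0.273601) + (-0.209689) + (-0.334832) = -1.364187
H' = -(-1.364187) = 1.364187 ≈ 1.3642

1.3642


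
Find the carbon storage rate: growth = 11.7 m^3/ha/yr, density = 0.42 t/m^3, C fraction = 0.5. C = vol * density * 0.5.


C = 11.7 * 0.42 * 0.5 = 2.457 ≈ 2.46 t C/ha/yr

2.46 t C/ha/yr


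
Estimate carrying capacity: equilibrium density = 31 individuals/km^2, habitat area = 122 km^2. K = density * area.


K = 31 * 122 = 3782 individuals

3782 individuals


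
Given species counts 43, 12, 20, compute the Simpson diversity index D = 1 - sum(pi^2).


Total N = 43 + 12 + 20 = 75
Per-species terms:
  p = 43/75 = 0.573333; p^2 = 0.573333^2 = 0.328711
  p = 12/75 = 0.160000; p^2 = 0.160000^2 = 0.025600
  p = 20/75 = 0.266667; p^2 = 0.266667^2 = 0.071111
sum(p^2) = 0.328711 + 0.025600 + 0.071111 = 0.425422
D = 1 - 0.425422 = 0.574578 ≈ 0.5746

0.5746


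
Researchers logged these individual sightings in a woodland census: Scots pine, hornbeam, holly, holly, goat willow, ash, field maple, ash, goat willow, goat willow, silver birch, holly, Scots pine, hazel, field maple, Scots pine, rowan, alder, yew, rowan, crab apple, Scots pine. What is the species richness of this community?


Total individuals logged = 22
Distinct species (count of individuals): Scots pine (4), hornbeam (1), holly (3), goat willow (3), ash (2), field maple (2), silver birch (1), hazel (1), rowan (2), alder (1), yew (1), crab apple (1)
Species richness = number of distinct species = 12

12


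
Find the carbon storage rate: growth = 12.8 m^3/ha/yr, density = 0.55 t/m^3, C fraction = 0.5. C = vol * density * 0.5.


C = 12.8 * 0.55 * 0.5 = 3.52 t C/ha/yr

3.52 t C/ha/yr


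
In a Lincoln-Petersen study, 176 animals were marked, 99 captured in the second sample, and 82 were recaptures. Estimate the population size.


N = M * C / R = 176 * 99 / 82 = 17424 / 82 = 212.49 ≈ 212

212 individuals


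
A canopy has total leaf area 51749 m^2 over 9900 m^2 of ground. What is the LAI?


LAI = 51749 / 9900 = 5.2272 ≈ 5.23

5.23


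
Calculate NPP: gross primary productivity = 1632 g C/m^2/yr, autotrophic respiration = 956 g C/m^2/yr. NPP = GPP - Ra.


NPP = GPP - Ra = 1632 - 956 = 676 g C/m^2/yr

676 g C/m^2/yr


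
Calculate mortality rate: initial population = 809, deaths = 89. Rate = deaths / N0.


Mortality rate = 89 / 809 = 0.110012 ≈ 0.1100

0.1100


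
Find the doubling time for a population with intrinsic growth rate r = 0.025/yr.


td = ln(2) / 0.025 = 0.693147 / 0.025 = 27.7259 ≈ 27.7 years

27.7 years


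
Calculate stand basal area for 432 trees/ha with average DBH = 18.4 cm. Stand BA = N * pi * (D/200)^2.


(D/200)^2 = (18.4/200)^2 = 0.092^2 = 0.008464
Individual BA = 3.141593 * 0.008464 = 0.0265904 m^2
Stand BA = 432 * 0.0265904 = 11.4871 ≈ 11.49 m^2/ha

11.49 m^2/ha


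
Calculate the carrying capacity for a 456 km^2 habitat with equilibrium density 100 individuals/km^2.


K = 100 * 456 = 45600 individuals

45600 individuals


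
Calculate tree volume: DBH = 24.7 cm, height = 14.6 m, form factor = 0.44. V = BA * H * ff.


(D/200)^2 = (24.7/200)^2 = 0.1235^2 = 0.01525225
BA = 3.141593 * 0.01525225 = 0.0479164 m^2
V = 0.0479164 * 14.6 * 0.44 = 0.307815 ≈ 0.308 m^3

0.308 m^3


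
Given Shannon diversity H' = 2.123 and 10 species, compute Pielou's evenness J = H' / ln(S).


ln(10) = 2.30259
J = H' / ln(S) = 2.123 / 2.30259 = 0.922005 ≈ 0.9220

0.9220


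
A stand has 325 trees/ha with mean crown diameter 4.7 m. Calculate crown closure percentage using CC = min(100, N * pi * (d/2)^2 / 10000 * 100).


(d/2)^2 = (4.7/2)^2 = 2.35^2 = 5.5225
Crown area = 3.141593 * 5.5225 = 17.3494 m^2
N * area / 10000 * 100 = 325 * 17.3494 / 10000 * 100 = 56.3856
CC = min(100, 56.3856) = 56.3856 ≈ 56.4%

56.4%


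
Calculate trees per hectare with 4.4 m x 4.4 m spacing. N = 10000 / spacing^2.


N = 10000 / 4.4^2 = 10000 / 19.36 = 516.529 ≈ 517 trees/ha

517 trees/ha


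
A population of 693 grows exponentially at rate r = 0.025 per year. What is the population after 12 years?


r*t = 0.025 * 12 = 0.3
exp(0.3) = 1.34986
N = 693 * 1.34986 = 935.453 ≈ 935

935


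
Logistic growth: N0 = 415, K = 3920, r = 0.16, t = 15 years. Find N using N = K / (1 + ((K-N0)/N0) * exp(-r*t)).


(K - N0)/N0 = (3920 - 415)/415 = 3505/415 = 8.44578
r*t = 0.16 * 15 = 2.4; exp(-2.4) = 0.0907180
8.44578 * 0.0907180 = 0.766184
1 + 0.766184 = 1.76618
N = 3920 / 1.76618 = 2219.48 ≈ 2219

2219


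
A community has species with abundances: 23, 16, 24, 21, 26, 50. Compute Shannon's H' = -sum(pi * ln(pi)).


Total N = 23 + 16 + 24 + 21 + 26 + 50 = 160
Per-species terms:
  p = 23/160 = 0.143750; ln(p) = -1.939680; p*ln(p) = 0.143750 * (-1.939680) = -0.278829
  p = 16/160 = 0.100000; ln(p) = -2.302585; p*ln(p) = 0.100000 * (-2.302585) = -0.230259
  p = 24/160 = 0.150000; ln(p) = -1.897120; p*ln(p) = 0.150000 * (-1.897120) = -0.284568
  p = 21/160 = 0.131250; ln(p) = -2.030651; p*ln(p) = 0.131250 * (-2.030651) = -0.266523
  p = 26/160 = 0.162500; ln(p) = -1.817077; p*ln(p) = 0.162500 * (-1.817077) = -0.295275
  p = 50/160 = 0.312500; ln(p) = -1.163151; p*ln(p) = 0.312500 * (-1.163151) = -0.363485
sum(p*ln(p)) = (-0.278829) + (-0.230259) + (-0.284568) + (-0.266523) + (-0.295275) + (-0.363485) = -1.718939
H' = -(-1.718939) = 1.718939 ≈ 1.7189

1.7189


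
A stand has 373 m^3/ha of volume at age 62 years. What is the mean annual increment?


MAI = 373 / 62 = 6.0161 ≈ 6.02 m^3/ha/yr

6.02 m^3/ha/yr


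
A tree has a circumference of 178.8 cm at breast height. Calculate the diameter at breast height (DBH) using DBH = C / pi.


DBH = C / pi = 178.8 / 3.141593 = 56.9138 ≈ 56.91 cm

56.91 cm


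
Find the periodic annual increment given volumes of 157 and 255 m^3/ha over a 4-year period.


PAI = (V2 - V1) / period = (255 - 157) / 4 = 98 / 4 = 24.50 m^3/ha/yr

24.50 m^3/ha/yr


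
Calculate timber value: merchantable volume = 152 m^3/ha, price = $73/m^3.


Value = 152 * 73 = $11096/ha

$11096/ha


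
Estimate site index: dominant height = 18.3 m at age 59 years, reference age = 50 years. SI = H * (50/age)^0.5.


50/59 = 0.847458
(0.847458)^0.5 = 0.920575
SI = 18.3 * 0.920575 = 16.8465 ≈ 16.8 m

16.8 m


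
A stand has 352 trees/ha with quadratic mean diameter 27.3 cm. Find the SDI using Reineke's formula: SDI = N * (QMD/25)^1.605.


QMD/25 = 27.3/25 = 1.092
(1.092)^1.605 = exp(1.605 * ln(1.092)) = exp(1.605 * 0.0880109) = exp(0.141257) = 1.15172
SDI = 352 * 1.15172 = 405.405 ≈ 405

405


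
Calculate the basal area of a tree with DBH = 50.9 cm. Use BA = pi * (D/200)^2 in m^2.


D/200 = 50.9/200 = 0.2545 m
(D/200)^2 = 0.2545^2 = 0.06477025
BA = 3.141593 * 0.06477025 = 0.203482 ≈ 0.2035 m^2

0.2035 m^2


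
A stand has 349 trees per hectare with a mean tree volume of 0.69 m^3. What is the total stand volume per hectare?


V_stand = 349 * 0.69 = 240.81 ≈ 240.8 m^3/ha

240.8 m^3/ha


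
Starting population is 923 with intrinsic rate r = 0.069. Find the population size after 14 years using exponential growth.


r*t = 0.069 * 14 = 0.966
exp(0.966) = 2.62741
N = 923 * 2.62741 = 2425.10 ≈ 2425

2425


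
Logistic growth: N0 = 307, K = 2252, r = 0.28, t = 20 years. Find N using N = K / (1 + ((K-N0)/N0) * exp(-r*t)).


(K - N0)/N0 = (2252 - 307)/307 = 1945/307 = 6.33550
r*t = 0.28 * 20 = 5.6; exp(-5.6) = 0.00369786
6.33550 * 0.00369786 = 0.0234278
1 + 0.0234278 = 1.02343
N = 2252 / 1.02343 = 2200.44 ≈ 2200

2200


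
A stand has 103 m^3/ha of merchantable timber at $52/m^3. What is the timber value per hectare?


Value = 103 * 52 = $5356/ha

$5356/ha


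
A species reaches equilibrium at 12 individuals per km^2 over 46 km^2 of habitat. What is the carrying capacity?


K = 12 * 46 = 552 individuals

552 individuals


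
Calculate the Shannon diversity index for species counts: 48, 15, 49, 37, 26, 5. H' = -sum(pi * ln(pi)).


Total N = 48 + 15 + 49 + 37 + 26 + 5 = 180
Per-species terms:
  p = 48/180 = 0.266667; ln(p) = -1.321755; p*ln(p) = 0.266667 * (-1.321755) = -0.352468
  p = 15/180 = 0.083333; ln(p) = -2.484911; p*ln(p) = 0.083333 * (-2.484911) = -0.207075
  p = 49/180 = 0.272222; ln(p) = -1.301137; p*ln(p) = 0.272222 * (-1.301137) = -0.354198
  p = 37/180 = 0.205556; ln(p) = -1.582037; p*ln(p) = 0.205556 * (-1.582037) = -0.325197
  p = 26/180 = 0.144444; ln(p) = -1.934863; p*ln(p) = 0.144444 * (-1.934863) = -0.279479
  p = 5/180 = 0.027778; ln(p) = -3.583511; p*ln(p) = 0.027778 * (-3.583511) = -0.099543
sum(p*ln(p)) = (-0.352468) + (-0.207075) + (-0.354198) + (-0.325197) + (-0.279479) + (-0.099543) = -1.617960
H' = -(-1.617960) = 1.617960 ≈ 1.6180

1.6180


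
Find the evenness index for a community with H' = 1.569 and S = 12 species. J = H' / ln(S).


ln(12) = 2.48491
J = H' / ln(S) = 1.569 / 2.48491 = 0.631411 ≈ 0.6314

0.6314


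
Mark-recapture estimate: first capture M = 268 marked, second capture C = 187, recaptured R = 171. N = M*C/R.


N = M * C / R = 268 * 187 / 171 = 50116 / 171 = 293.08 ≈ 293

293 individuals


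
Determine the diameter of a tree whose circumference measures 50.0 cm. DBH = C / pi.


DBH = C / pi = 50.0 / 3.141593 = 15.9155 ≈ 15.92 cm

15.92 cm


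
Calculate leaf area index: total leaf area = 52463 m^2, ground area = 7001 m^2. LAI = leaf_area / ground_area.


LAI = 52463 / 7001 = 7.4936 ≈ 7.49

7.49


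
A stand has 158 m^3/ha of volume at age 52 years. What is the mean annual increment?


MAI = 158 / 52 = 3.0385 ≈ 3.04 m^3/ha/yr

3.04 m^3/ha/yr


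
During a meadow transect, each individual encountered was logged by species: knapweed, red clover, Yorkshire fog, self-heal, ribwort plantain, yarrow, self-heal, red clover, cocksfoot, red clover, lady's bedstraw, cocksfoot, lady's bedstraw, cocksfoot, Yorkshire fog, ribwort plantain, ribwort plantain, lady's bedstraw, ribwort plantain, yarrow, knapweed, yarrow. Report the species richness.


Total individuals logged = 22
Distinct species (count of individuals): knapweed (2), red clover (3), Yorkshire fog (2), self-heal (2), ribwort plantain (4), yarrow (3), cocksfoot (3), lady's bedstraw (3)
Species richness = number of distinct species = 8

8


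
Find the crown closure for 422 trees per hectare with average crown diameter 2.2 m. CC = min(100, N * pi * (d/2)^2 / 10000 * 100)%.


(d/2)^2 = (2.2/2)^2 = 1.1^2 = 1.21
Crown area = 3.141593 * 1.21 = 3.80133 m^2
N * area / 10000 * 100 = 422 * 3.80133 / 10000 * 100 = 16.0416
CC = min(100, 16.0416) = 16.0416 ≈ 16.0%

16.0%


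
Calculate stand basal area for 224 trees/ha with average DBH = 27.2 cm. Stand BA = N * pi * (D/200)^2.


(D/200)^2 = (27.2/200)^2 = 0.136^2 = 0.018496
Individual BA = 3.141593 * 0.018496 = 0.0581069 m^2
Stand BA = 224 * 0.0581069 = 13.0159 ≈ 13.02 m^2/ha

13.02 m^2/ha


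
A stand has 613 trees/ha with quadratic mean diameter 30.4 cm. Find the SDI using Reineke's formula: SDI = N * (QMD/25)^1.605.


QMD/25 = 30.4/25 = 1.216
(1.216)^1.605 = exp(1.605 * ln(1.216)) = exp(1.605 * 0.195567) = exp(0.313885) = 1.36873
SDI = 613 * 1.36873 = 839.031 ≈ 839

839


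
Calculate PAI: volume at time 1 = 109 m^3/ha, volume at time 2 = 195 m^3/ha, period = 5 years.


PAI = (V2 - V1) / period = (195 - 109) / 5 = 86 / 5 = 17.20 m^3/ha/yr

17.20 m^3/ha/yr


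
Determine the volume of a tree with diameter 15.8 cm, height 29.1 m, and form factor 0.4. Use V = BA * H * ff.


(D/200)^2 = (15.8/200)^2 = 0.079^2 = 0.006241
BA = 3.141593 * 0.006241 = 0.0196067 m^2
V = 0.0196067 * 29.1 * 0.4 = 0.228222 ≈ 0.228 m^3

0.228 m^3


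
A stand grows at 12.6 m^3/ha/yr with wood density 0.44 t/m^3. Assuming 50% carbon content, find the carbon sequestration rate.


C = 12.6 * 0.44 * 0.5 = 2.772 ≈ 2.77 t C/ha/yr

2.77 t C/ha/yr


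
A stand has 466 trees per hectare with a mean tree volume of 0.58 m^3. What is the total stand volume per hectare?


V_stand = 466 * 0.58 = 270.28 ≈ 270.3 m^3/ha

270.3 m^3/ha


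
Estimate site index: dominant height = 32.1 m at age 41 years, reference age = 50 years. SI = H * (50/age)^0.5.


50/41 = 1.21951
(1.21951)^0.5 = 1.10431
SI = 32.1 * 1.10431 = 35.4484 ≈ 35.4 m

35.4 m


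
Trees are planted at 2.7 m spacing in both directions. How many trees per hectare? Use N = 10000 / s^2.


N = 10000 / 2.7^2 = 10000 / 7.29 = 1371.74 ≈ 1372 trees/ha

1372 trees/ha


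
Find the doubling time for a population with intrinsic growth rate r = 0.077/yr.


td = ln(2) / 0.077 = 0.693147 / 0.077 = 9.00191 ≈ 9.0 years

9.0 years


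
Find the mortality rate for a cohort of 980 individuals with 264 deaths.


Mortality rate = 264 / 980 = 0.269388 ≈ 0.2694

0.2694


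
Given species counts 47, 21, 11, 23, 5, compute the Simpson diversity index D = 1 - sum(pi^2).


Total N = 47 + 21 + 11 + 23 + 5 = 107
Per-species terms:
  p = 47/107 = 0.439252; p^2 = 0.439252^2 = 0.192942
  p = 21/107 = 0.196262; p^2 = 0.196262^2 = 0.038519
  p = 11/107 = 0.102804; p^2 = 0.102804^2 = 0.010569
  p = 23/107 = 0.214953; p^2 = 0.214953^2 = 0.046205
  p = 5/107 = 0.046729; p^2 = 0.046729^2 = 0.002184
sum(p^2) = 0.192942 + 0.038519 + 0.010569 + 0.046205 + 0.002184 = 0.290419
D = 1 - 0.290419 = 0.709581 ≈ 0.7096

0.7096


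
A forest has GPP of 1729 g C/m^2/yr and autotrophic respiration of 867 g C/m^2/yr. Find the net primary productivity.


NPP = GPP - Ra = 1729 - 867 = 862 g C/m^2/yr

862 g C/m^2/yr


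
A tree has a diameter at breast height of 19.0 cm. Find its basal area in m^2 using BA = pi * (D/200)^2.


D/200 = 19.0/200 = 0.095 m
(D/200)^2 = 0.095^2 = 0.009025
BA = 3.141593 * 0.009025 = 0.0283529 ≈ 0.0284 m^2

0.0284 m^2


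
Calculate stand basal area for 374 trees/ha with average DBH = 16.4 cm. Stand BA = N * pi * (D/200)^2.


(D/200)^2 = (16.4/200)^2 = 0.082^2 = 0.006724
Individual BA = 3.141593 * 0.006724 = 0.0211241 m^2
Stand BA = 374 * 0.0211241 = 7.90041 ≈ 7.90 m^2/ha

7.90 m^2/ha


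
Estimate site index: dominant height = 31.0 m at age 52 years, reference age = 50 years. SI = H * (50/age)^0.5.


50/52 = 0.961538
(0.961538)^0.5 = 0.980580
SI = 31.0 * 0.980580 = 30.3980 ≈ 30.4 m

30.4 m


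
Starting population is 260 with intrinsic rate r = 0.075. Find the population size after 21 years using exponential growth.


r*t = 0.075 * 21 = 1.575
exp(1.575) = 4.83074
N = 260 * 4.83074 = 1255.99 ≈ 1256

1256


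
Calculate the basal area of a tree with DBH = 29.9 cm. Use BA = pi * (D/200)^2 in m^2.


D/200 = 29.9/200 = 0.1495 m
(D/200)^2 = 0.1495^2 = 0.02235025
BA = 3.141593 * 0.02235025 = 0.0702154 ≈ 0.0702 m^2

0.0702 m^2


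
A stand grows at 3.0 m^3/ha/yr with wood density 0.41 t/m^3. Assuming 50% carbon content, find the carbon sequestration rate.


C = 3.0 * 0.41 * 0.5 = 0.615 ≈ 0.62 t C/ha/yr

0.62 t C/ha/yr


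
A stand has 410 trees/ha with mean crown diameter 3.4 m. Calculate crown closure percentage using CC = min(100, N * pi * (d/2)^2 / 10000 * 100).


(d/2)^2 = (3.4/2)^2 = 1.7^2 = 2.89
Crown area = 3.141593 * 2.89 = 9.07920 m^2
N * area / 10000 * 100 = 410 * 9.07920 / 10000 * 100 = 37.2247
CC = min(100, 37.2247) = 37.2247 ≈ 37.2%

37.2%


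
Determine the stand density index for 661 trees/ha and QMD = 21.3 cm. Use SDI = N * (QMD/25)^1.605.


QMD/25 = 21.3/25 = 0.852
(0.852)^1.605 = exp(1.605 * ln(0.852)) = exp(1.605 * (-0.160169)) = exp(-0.257071) = 0.773313
SDI = 661 * 0.773313 = 511.160 ≈ 511

511


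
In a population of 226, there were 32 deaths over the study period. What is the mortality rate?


Mortality rate = 32 / 226 = 0.141593 ≈ 0.1416

0.1416


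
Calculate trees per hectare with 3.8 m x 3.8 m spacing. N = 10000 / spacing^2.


N = 10000 / 3.8^2 = 10000 / 14.44 = 692.521 ≈ 693 trees/ha

693 trees/ha


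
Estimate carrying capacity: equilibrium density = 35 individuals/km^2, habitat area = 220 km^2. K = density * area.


K = 35 * 220 = 7700 individuals

7700 individuals


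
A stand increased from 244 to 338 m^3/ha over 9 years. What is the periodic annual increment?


PAI = (V2 - V1) / period = (338 - 244) / 9 = 94 / 9 = 10.4444 ≈ 10.44 m^3/ha/yr

10.44 m^3/ha/yr


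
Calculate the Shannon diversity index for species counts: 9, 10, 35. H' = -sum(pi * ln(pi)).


Total N = 9 + 10 + 35 = 54
Per-species terms:
  p = 9/54 = 0.166667; ln(p) = -1.791757; p*ln(p) = 0.166667 * (-1.791757) = -0.298627
  p = 10/54 = 0.185185; ln(p) = -1.686400; p*ln(p) = 0.185185 * (-1.686400) = -0.312296
  p = 35/54 = 0.648148; ln(p) = -0.433636; p*ln(p) = 0.648148 * (-0.433636) = -0.281060
sum(p*ln(p)) = (-0.298627) + (-0.312296) + (-0.281060) = -0.891983
H' = -(-0.891983) = 0.891983 ≈ 0.8920

0.8920


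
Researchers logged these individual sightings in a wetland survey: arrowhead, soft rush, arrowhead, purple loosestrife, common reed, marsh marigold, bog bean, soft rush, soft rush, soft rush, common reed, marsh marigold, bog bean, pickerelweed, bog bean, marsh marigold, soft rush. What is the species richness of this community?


Total individuals logged = 17
Distinct species (count of individuals): arrowhead (2), soft rush (5), purple loosestrife (1), common reed (2), marsh marigold (3), bog bean (3), pickerelweed (1)
Species richness = number of distinct species = 7

7


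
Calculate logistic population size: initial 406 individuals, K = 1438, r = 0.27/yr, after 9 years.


(K - N0)/N0 = (1438 - 406)/406 = 1032/406 = 2.54187
r*t = 0.27 * 9 = 2.43; exp(-2.43) = 0.0880368
2.54187 * 0.0880368 = 0.223778
1 + 0.223778 = 1.22378
N = 1438 / 1.22378 = 1175.05 ≈ 1175

1175


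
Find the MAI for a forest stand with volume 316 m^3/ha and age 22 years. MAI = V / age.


MAI = 316 / 22 = 14.3636 ≈ 14.36 m^3/ha/yr

14.36 m^3/ha/yr


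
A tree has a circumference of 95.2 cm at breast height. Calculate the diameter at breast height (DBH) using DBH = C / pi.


DBH = C / pi = 95.2 / 3.141593 = 30.3031 ≈ 30.30 cm

30.30 cm


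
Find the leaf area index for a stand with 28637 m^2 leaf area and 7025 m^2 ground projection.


LAI = 28637 / 7025 = 4.0764 ≈ 4.08

4.08


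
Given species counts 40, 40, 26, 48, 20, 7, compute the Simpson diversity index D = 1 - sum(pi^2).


Total N = 40 + 40 + 26 + 48 + 20 + 7 = 181
Per-species terms:
  p = 40/181 = 0.220994; p^2 = 0.220994^2 = 0.048838
  p = 40/181 = 0.220994; p^2 = 0.220994^2 = 0.048838
  p = 26/181 = 0.143646; p^2 = 0.143646^2 = 0.020634
  p = 48/181 = 0.265193; p^2 = 0.265193^2 = 0.070327
  p = 20/181 = 0.110497; p^2 = 0.110497^2 = 0.012210
  p = 7/181 = 0.038674; p^2 = 0.038674^2 = 0.001496
sum(p^2) = 0.048838 + 0.048838 + 0.020634 + 0.070327 + 0.012210 + 0.001496 = 0.202343
D = 1 - 0.202343 = 0.797657 ≈ 0.7977

0.7977


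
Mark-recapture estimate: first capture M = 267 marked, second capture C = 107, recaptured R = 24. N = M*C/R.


N = M * C / R = 267 * 107 / 24 = 28569 / 24 = 1190.38 ≈ 1190

1190 individuals


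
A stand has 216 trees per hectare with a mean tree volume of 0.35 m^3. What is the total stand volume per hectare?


V_stand = 216 * 0.35 = 75.6 m^3/ha

75.6 m^3/ha


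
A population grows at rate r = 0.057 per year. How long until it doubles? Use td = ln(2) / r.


td = ln(2) / 0.057 = 0.693147 / 0.057 = 12.1605 ≈ 12.2 years

12.2 years


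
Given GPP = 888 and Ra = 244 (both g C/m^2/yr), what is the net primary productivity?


NPP = GPP - Ra = 888 - 244 = 644 g C/m^2/yr

644 g C/m^2/yr


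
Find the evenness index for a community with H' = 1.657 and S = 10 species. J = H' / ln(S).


ln(10) = 2.30259
J = H' / ln(S) = 1.657 / 2.30259 = 0.719624 ≈ 0.7196

0.7196


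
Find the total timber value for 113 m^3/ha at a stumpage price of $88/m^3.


Value = 113 * 88 = $9944/ha

$9944/ha


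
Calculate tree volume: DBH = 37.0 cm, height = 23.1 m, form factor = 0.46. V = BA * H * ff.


(D/200)^2 = (37.0/200)^2 = 0.185^2 = 0.034225
BA = 3.141593 * 0.034225 = 0.107521 m^2
V = 0.107521 * 23.1 * 0.46 = 1.14252 ≈ 1.143 m^3

1.143 m^3


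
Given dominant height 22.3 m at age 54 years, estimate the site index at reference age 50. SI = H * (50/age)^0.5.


50/54 = 0.925926
(0.925926)^0.5 = 0.962250
SI = 22.3 * 0.962250 = 21.4582 ≈ 21.5 m

21.5 m


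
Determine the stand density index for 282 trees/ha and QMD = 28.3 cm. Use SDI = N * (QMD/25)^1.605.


QMD/25 = 28.3/25 = 1.132
(1.132)^1.605 = exp(1.605 * ln(1.132)) = exp(1.605 * 0.123986) = exp(0.198998) = 1.22018
SDI = 282 * 1.22018 = 344.091 ≈ 344

344


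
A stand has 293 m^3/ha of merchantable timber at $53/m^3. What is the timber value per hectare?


Value = 293 * 53 = $15529/ha

$15529/ha


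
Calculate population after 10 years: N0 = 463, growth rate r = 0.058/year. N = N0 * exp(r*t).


r*t = 0.058 * 10 = 0.58
exp(0.58) = 1.78604
N = 463 * 1.78604 = 826.937 ≈ 827

827
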